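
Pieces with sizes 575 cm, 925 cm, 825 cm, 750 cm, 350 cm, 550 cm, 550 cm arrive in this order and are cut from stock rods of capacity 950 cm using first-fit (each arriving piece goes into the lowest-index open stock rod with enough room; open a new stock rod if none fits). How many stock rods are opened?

  575 → stock rod 1 (new)  [load 575/950]
  925 → stock rod 2 (new)  [load 925/950]
  825 → stock rod 3 (new)  [load 825/950]
  750 → stock rod 4 (new)  [load 750/950]
  350 → stock rod 1  [load 925/950]
  550 → stock rod 5 (new)  [load 550/950]
  550 → stock rod 6 (new)  [load 550/950]
6 stock rods opened.

6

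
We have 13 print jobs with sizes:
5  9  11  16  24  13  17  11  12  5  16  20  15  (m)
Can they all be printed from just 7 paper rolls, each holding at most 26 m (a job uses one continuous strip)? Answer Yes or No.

No

Total = 174 m; ⌈174/26⌉ = 7.
The bound of 7 does not rule out 7, but exhaustive search shows no assignment into 7 paper rolls of capacity 26 m exists — the minimum is 8.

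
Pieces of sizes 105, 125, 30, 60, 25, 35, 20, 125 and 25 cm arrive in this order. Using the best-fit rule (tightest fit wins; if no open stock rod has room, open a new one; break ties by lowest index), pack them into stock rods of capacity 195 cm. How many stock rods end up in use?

  105 → stock rod 1 (new)  [load 105/195]
  125 → stock rod 2 (new)  [load 125/195]
  30 → stock rod 2  [load 155/195]
  60 → stock rod 1  [load 165/195]
  25 → stock rod 1  [load 190/195]
  35 → stock rod 2  [load 190/195]
  20 → stock rod 3 (new)  [load 20/195]
  125 → stock rod 3  [load 145/195]
  25 → stock rod 3  [load 170/195]
3 stock rods opened.

3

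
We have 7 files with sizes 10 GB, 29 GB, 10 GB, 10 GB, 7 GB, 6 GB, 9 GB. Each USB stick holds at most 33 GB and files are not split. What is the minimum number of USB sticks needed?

Total = 29 + 10 + 10 + 10 + 9 + 7 + 6 = 81 GB.
Lower bound: ⌈81/33⌉ = 3 USB sticks.
A packing using 3 USB sticks:
  USB stick 1: 29 = 29
  USB stick 2: 10 + 10 + 10 = 30
  USB stick 3: 9 + 7 + 6 = 22
This matches the lower bound, so 3 is optimal.

3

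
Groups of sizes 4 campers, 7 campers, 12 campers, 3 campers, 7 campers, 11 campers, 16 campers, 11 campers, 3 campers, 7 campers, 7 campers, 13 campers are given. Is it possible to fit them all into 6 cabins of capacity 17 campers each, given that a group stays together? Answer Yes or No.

Total = 101 campers; ⌈101/17⌉ = 6.
The bound of 6 does not rule out 6, but exhaustive search shows no assignment into 6 cabins of capacity 17 campers exists — the minimum is 7.

No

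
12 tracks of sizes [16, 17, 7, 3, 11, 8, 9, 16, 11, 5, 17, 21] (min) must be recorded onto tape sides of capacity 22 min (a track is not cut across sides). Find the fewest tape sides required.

Total = 21 + 17 + 17 + 16 + 16 + 11 + 11 + 9 + 8 + 7 + 5 + 3 = 141 min.
Lower bound: ⌈141/22⌉ = 7 tape sides.
A packing using 8 tape sides:
  side 1: 21 = 21
  side 2: 17 + 5 = 22
  side 3: 17 + 3 = 20
  side 4: 16 = 16
  side 5: 16 = 16
  side 6: 11 + 11 = 22
  side 7: 9 + 8 = 17
  side 8: 7 = 7
No arrangement into 7 tape sides stays within capacity, so 8 is optimal.

8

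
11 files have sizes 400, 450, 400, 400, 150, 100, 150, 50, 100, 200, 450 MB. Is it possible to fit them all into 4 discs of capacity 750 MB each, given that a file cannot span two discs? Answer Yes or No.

Total = 2850 MB; ⌈2850/750⌉ = 4.
5 files each exceed half the capacity and cannot share a disc, forcing at least 5 discs.
At least 5 discs are required, but only 4 are allowed.

No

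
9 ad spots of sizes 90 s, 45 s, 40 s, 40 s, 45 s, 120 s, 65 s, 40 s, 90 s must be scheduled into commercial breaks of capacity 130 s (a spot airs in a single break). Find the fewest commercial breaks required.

Total = 120 + 90 + 90 + 65 + 45 + 45 + 40 + 40 + 40 = 575 s.
Lower bound: ⌈575/130⌉ = 5 commercial breaks.
A packing using 5 commercial breaks:
  break 1: 120 = 120
  break 2: 90 + 40 = 130
  break 3: 90 + 40 = 130
  break 4: 65 + 45 = 110
  break 5: 45 + 40 = 85
This matches the lower bound, so 5 is optimal.

5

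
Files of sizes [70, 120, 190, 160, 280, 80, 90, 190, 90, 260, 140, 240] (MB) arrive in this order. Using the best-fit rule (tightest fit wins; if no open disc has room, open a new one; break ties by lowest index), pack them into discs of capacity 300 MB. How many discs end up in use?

7

  70 → disc 1 (new)  [load 70/300]
  120 → disc 1  [load 190/300]
  190 → disc 2 (new)  [load 190/300]
  160 → disc 3 (new)  [load 160/300]
  280 → disc 4 (new)  [load 280/300]
  80 → disc 1  [load 270/300]
  90 → disc 2  [load 280/300]
  190 → disc 5 (new)  [load 190/300]
  90 → disc 5  [load 280/300]
  260 → disc 6 (new)  [load 260/300]
  140 → disc 3  [load 300/300]
  240 → disc 7 (new)  [load 240/300]
7 discs opened.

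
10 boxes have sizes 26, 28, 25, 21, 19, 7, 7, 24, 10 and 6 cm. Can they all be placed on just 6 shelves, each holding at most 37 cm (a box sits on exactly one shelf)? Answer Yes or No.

Yes

A valid assignment using 6 shelves:
  shelf 1: 28 + 7 = 35
  shelf 2: 26 + 10 = 36
  shelf 3: 25 + 7 = 32
  shelf 4: 24 + 6 = 30
  shelf 5: 21 = 21
  shelf 6: 19 = 19
Every load is within 37 cm, so 6 shelves suffice.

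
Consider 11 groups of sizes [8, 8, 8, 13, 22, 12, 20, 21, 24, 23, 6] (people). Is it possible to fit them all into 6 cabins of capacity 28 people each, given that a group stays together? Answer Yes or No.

No

Total = 165 people; ⌈165/28⌉ = 6.
The bound of 6 does not rule out 6, but exhaustive search shows no assignment into 6 cabins of capacity 28 people exists — the minimum is 7.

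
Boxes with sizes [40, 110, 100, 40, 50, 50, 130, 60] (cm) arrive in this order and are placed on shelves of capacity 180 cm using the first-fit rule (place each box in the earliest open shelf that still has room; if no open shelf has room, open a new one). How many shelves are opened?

4

  40 → shelf 1 (new)  [load 40/180]
  110 → shelf 1  [load 150/180]
  100 → shelf 2 (new)  [load 100/180]
  40 → shelf 2  [load 140/180]
  50 → shelf 3 (new)  [load 50/180]
  50 → shelf 3  [load 100/180]
  130 → shelf 4 (new)  [load 130/180]
  60 → shelf 3  [load 160/180]
4 shelves opened.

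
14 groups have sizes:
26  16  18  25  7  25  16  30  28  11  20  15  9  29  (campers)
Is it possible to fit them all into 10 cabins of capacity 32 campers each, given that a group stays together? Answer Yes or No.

A valid assignment using 10 cabins:
  cabin 1: 30 = 30
  cabin 2: 29 = 29
  cabin 3: 28 = 28
  cabin 4: 26 = 26
  cabin 5: 25 + 7 = 32
  cabin 6: 25 = 25
  cabin 7: 20 + 11 = 31
  cabin 8: 18 + 9 = 27
  cabin 9: 16 + 16 = 32
  cabin 10: 15 = 15
Every load is within 32 campers, so 10 cabins suffice.

Yes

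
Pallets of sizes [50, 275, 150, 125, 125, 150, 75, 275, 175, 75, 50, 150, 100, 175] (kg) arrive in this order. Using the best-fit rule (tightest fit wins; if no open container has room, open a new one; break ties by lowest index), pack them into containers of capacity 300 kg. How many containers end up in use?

7

  50 → container 1 (new)  [load 50/300]
  275 → container 2 (new)  [load 275/300]
  150 → container 1  [load 200/300]
  125 → container 3 (new)  [load 125/300]
  125 → container 3  [load 250/300]
  150 → container 4 (new)  [load 150/300]
  75 → container 1  [load 275/300]
  275 → container 5 (new)  [load 275/300]
  175 → container 6 (new)  [load 175/300]
  75 → container 6  [load 250/300]
  50 → container 3  [load 300/300]
  150 → container 4  [load 300/300]
  100 → container 7 (new)  [load 100/300]
  175 → container 7  [load 275/300]
7 containers opened.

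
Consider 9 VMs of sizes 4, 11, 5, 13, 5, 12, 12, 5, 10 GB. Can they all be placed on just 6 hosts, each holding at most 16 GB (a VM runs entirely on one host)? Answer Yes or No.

Yes

A valid assignment using 6 hosts:
  host 1: 13 = 13
  host 2: 12 + 4 = 16
  host 3: 12 = 12
  host 4: 11 + 5 = 16
  host 5: 10 + 5 = 15
  host 6: 5 = 5
Every load is within 16 GB, so 6 hosts suffice.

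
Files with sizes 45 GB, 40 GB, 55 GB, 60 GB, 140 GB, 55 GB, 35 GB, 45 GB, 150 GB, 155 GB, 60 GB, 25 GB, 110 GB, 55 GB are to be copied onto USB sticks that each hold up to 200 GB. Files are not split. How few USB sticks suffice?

6

Total = 155 + 150 + 140 + 110 + 60 + 60 + 55 + 55 + 55 + 45 + 45 + 40 + 35 + 25 = 1030 GB.
Lower bound: ⌈1030/200⌉ = 6 USB sticks.
A packing using 6 USB sticks:
  USB stick 1: 155 + 45 = 200
  USB stick 2: 150 + 45 = 195
  USB stick 3: 140 + 60 = 200
  USB stick 4: 110 + 60 + 25 = 195
  USB stick 5: 55 + 55 + 55 + 35 = 200
  USB stick 6: 40 = 40
This matches the lower bound, so 6 is optimal.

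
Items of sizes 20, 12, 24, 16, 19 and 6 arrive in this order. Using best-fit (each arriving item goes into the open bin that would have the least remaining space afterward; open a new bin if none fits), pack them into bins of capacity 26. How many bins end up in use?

  20 → bin 1 (new)  [load 20/26]
  12 → bin 2 (new)  [load 12/26]
  24 → bin 3 (new)  [load 24/26]
  16 → bin 4 (new)  [load 16/26]
  19 → bin 5 (new)  [load 19/26]
  6 → bin 1  [load 26/26]
5 bins opened.

5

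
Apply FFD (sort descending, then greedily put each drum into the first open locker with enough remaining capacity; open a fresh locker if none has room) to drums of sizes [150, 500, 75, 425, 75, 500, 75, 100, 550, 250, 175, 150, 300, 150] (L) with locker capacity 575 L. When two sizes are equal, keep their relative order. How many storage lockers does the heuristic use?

7

Sorted descending: 550, 500, 500, 425, 300, 250, 175, 150, 150, 150, 100, 75, 75, 75.
  550 → locker 1 (new)  [load 550/575]
  500 → locker 2 (new)  [load 500/575]
  500 → locker 3 (new)  [load 500/575]
  425 → locker 4 (new)  [load 425/575]
  300 → locker 5 (new)  [load 300/575]
  250 → locker 5  [load 550/575]
  175 → locker 6 (new)  [load 175/575]
  150 → locker 4  [load 575/575]
  150 → locker 6  [load 325/575]
  150 → locker 6  [load 475/575]
  100 → locker 6  [load 575/575]
  75 → locker 2  [load 575/575]
  75 → locker 3  [load 575/575]
  75 → locker 7 (new)  [load 75/575]
7 storage lockers opened.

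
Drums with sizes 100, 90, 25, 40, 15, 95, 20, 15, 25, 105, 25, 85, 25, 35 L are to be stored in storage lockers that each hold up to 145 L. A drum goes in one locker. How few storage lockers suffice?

5

Total = 105 + 100 + 95 + 90 + 85 + 40 + 35 + 25 + 25 + 25 + 25 + 20 + 15 + 15 = 700 L.
Lower bound: ⌈700/145⌉ = 5 storage lockers.
A packing using 5 storage lockers:
  locker 1: 105 + 40 = 145
  locker 2: 100 + 35 = 135
  locker 3: 95 + 25 + 25 = 145
  locker 4: 90 + 25 + 25 = 140
  locker 5: 85 + 20 + 15 + 15 = 135
This matches the lower bound, so 5 is optimal.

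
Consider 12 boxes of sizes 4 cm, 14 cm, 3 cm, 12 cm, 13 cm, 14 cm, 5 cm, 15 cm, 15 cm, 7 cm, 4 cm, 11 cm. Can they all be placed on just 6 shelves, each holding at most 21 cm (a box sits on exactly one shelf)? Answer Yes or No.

Total = 117 cm; ⌈117/21⌉ = 6.
7 boxes each exceed half the capacity and cannot share a shelf, forcing at least 7 shelves.
At least 7 shelves are required, but only 6 are allowed.

No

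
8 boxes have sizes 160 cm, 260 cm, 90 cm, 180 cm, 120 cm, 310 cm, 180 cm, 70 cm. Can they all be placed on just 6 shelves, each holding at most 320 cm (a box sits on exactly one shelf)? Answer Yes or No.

A valid assignment using 5 shelves:
  shelf 1: 310 = 310
  shelf 2: 260 = 260
  shelf 3: 180 + 120 = 300
  shelf 4: 180 + 90 = 270
  shelf 5: 160 + 70 = 230
That uses only 5 ≤ 6, so 6 shelves are enough.

Yes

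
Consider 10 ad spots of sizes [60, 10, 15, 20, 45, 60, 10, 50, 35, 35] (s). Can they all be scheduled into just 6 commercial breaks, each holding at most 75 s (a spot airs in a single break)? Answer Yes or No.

Yes

A valid assignment using 5 commercial breaks:
  break 1: 60 + 15 = 75
  break 2: 60 + 10 = 70
  break 3: 50 + 20 = 70
  break 4: 45 + 10 = 55
  break 5: 35 + 35 = 70
That uses only 5 ≤ 6, so 6 commercial breaks are enough.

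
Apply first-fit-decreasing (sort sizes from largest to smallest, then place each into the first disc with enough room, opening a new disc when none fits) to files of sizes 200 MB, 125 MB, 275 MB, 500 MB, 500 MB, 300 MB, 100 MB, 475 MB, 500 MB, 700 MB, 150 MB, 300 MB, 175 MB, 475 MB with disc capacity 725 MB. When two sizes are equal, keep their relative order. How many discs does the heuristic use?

Sorted descending: 700, 500, 500, 500, 475, 475, 300, 300, 275, 200, 175, 150, 125, 100.
  700 → disc 1 (new)  [load 700/725]
  500 → disc 2 (new)  [load 500/725]
  500 → disc 3 (new)  [load 500/725]
  500 → disc 4 (new)  [load 500/725]
  475 → disc 5 (new)  [load 475/725]
  475 → disc 6 (new)  [load 475/725]
  300 → disc 7 (new)  [load 300/725]
  300 → disc 7  [load 600/725]
  275 → disc 8 (new)  [load 275/725]
  200 → disc 2  [load 700/725]
  175 → disc 3  [load 675/725]
  150 → disc 4  [load 650/725]
  125 → disc 5  [load 600/725]
  100 → disc 5  [load 700/725]
8 discs opened.

8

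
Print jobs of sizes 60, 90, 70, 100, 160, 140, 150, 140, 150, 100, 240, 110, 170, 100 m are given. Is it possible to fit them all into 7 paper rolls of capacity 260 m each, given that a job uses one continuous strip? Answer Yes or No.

Total = 1780 m; ⌈1780/260⌉ = 7.
The bound of 7 does not rule out 7, but exhaustive search shows no assignment into 7 paper rolls of capacity 260 m exists — the minimum is 8.

No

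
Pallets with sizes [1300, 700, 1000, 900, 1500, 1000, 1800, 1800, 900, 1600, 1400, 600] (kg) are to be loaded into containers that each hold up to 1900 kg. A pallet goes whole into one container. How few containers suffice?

Total = 1800 + 1800 + 1600 + 1500 + 1400 + 1300 + 1000 + 1000 + 900 + 900 + 700 + 600 = 14500 kg.
Lower bound: ⌈14500/1900⌉ = 8 containers.
A packing using 9 containers:
  container 1: 1800 = 1800
  container 2: 1800 = 1800
  container 3: 1600 = 1600
  container 4: 1500 = 1500
  container 5: 1400 = 1400
  container 6: 1300 + 600 = 1900
  container 7: 1000 + 900 = 1900
  container 8: 1000 + 900 = 1900
  container 9: 700 = 700
No arrangement into 8 containers stays within capacity, so 9 is optimal.

9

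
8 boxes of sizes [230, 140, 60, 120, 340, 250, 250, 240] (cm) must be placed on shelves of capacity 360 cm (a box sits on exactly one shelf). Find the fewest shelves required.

Total = 340 + 250 + 250 + 240 + 230 + 140 + 120 + 60 = 1630 cm.
Lower bound: ⌈1630/360⌉ = 5 shelves.
A packing using 6 shelves:
  shelf 1: 340 = 340
  shelf 2: 250 + 60 = 310
  shelf 3: 250 = 250
  shelf 4: 240 + 120 = 360
  shelf 5: 230 = 230
  shelf 6: 140 = 140
No arrangement into 5 shelves stays within capacity, so 6 is optimal.

6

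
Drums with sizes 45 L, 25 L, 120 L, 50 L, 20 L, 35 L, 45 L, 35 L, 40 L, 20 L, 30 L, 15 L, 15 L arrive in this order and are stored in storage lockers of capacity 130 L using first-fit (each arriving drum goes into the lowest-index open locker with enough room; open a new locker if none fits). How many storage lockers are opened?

5

  45 → locker 1 (new)  [load 45/130]
  25 → locker 1  [load 70/130]
  120 → locker 2 (new)  [load 120/130]
  50 → locker 1  [load 120/130]
  20 → locker 3 (new)  [load 20/130]
  35 → locker 3  [load 55/130]
  45 → locker 3  [load 100/130]
  35 → locker 4 (new)  [load 35/130]
  40 → locker 4  [load 75/130]
  20 → locker 3  [load 120/130]
  30 → locker 4  [load 105/130]
  15 → locker 4  [load 120/130]
  15 → locker 5 (new)  [load 15/130]
5 storage lockers opened.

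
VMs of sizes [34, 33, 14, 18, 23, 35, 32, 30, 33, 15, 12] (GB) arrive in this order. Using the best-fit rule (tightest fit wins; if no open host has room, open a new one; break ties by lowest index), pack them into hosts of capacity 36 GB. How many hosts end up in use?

9

  34 → host 1 (new)  [load 34/36]
  33 → host 2 (new)  [load 33/36]
  14 → host 3 (new)  [load 14/36]
  18 → host 3  [load 32/36]
  23 → host 4 (new)  [load 23/36]
  35 → host 5 (new)  [load 35/36]
  32 → host 6 (new)  [load 32/36]
  30 → host 7 (new)  [load 30/36]
  33 → host 8 (new)  [load 33/36]
  15 → host 9 (new)  [load 15/36]
  12 → host 4  [load 35/36]
9 hosts opened.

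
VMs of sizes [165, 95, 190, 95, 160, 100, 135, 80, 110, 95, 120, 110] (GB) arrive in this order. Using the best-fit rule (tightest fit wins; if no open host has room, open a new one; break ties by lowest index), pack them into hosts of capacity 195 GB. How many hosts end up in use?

10

  165 → host 1 (new)  [load 165/195]
  95 → host 2 (new)  [load 95/195]
  190 → host 3 (new)  [load 190/195]
  95 → host 2  [load 190/195]
  160 → host 4 (new)  [load 160/195]
  100 → host 5 (new)  [load 100/195]
  135 → host 6 (new)  [load 135/195]
  80 → host 5  [load 180/195]
  110 → host 7 (new)  [load 110/195]
  95 → host 8 (new)  [load 95/195]
  120 → host 9 (new)  [load 120/195]
  110 → host 10 (new)  [load 110/195]
10 hosts opened.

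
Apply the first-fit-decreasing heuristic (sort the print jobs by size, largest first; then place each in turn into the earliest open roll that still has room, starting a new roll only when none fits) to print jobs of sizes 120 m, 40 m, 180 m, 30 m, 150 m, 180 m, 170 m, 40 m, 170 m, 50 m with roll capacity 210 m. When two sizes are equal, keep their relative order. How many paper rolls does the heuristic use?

Sorted descending: 180, 180, 170, 170, 150, 120, 50, 40, 40, 30.
  180 → roll 1 (new)  [load 180/210]
  180 → roll 2 (new)  [load 180/210]
  170 → roll 3 (new)  [load 170/210]
  170 → roll 4 (new)  [load 170/210]
  150 → roll 5 (new)  [load 150/210]
  120 → roll 6 (new)  [load 120/210]
  50 → roll 5  [load 200/210]
  40 → roll 3  [load 210/210]
  40 → roll 4  [load 210/210]
  30 → roll 1  [load 210/210]
6 paper rolls opened.

6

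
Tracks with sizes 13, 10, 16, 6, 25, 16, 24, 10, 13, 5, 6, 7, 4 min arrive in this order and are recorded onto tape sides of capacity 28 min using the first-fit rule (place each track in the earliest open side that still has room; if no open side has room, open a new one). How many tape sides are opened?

6

  13 → side 1 (new)  [load 13/28]
  10 → side 1  [load 23/28]
  16 → side 2 (new)  [load 16/28]
  6 → side 2  [load 22/28]
  25 → side 3 (new)  [load 25/28]
  16 → side 4 (new)  [load 16/28]
  24 → side 5 (new)  [load 24/28]
  10 → side 4  [load 26/28]
  13 → side 6 (new)  [load 13/28]
  5 → side 1  [load 28/28]
  6 → side 2  [load 28/28]
  7 → side 6  [load 20/28]
  4 → side 5  [load 28/28]
6 tape sides opened.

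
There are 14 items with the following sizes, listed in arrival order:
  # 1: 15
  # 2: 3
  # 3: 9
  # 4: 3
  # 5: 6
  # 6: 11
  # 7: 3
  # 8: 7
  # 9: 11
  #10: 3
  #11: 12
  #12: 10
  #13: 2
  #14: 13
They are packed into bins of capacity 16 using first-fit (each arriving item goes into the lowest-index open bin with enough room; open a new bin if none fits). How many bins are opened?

  15 → bin 1 (new)  [load 15/16]
  3 → bin 2 (new)  [load 3/16]
  9 → bin 2  [load 12/16]
  3 → bin 2  [load 15/16]
  6 → bin 3 (new)  [load 6/16]
  11 → bin 4 (new)  [load 11/16]
  3 → bin 3  [load 9/16]
  7 → bin 3  [load 16/16]
  11 → bin 5 (new)  [load 11/16]
  3 → bin 4  [load 14/16]
  12 → bin 6 (new)  [load 12/16]
  10 → bin 7 (new)  [load 10/16]
  2 → bin 4  [load 16/16]
  13 → bin 8 (new)  [load 13/16]
8 bins opened.

8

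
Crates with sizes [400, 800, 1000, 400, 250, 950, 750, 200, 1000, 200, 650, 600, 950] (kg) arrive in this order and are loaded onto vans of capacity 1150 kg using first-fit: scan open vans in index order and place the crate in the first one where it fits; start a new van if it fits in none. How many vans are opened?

  400 → van 1 (new)  [load 400/1150]
  800 → van 2 (new)  [load 800/1150]
  1000 → van 3 (new)  [load 1000/1150]
  400 → van 1  [load 800/1150]
  250 → van 1  [load 1050/1150]
  950 → van 4 (new)  [load 950/1150]
  750 → van 5 (new)  [load 750/1150]
  200 → van 2  [load 1000/1150]
  1000 → van 6 (new)  [load 1000/1150]
  200 → van 4  [load 1150/1150]
  650 → van 7 (new)  [load 650/1150]
  600 → van 8 (new)  [load 600/1150]
  950 → van 9 (new)  [load 950/1150]
9 vans opened.

9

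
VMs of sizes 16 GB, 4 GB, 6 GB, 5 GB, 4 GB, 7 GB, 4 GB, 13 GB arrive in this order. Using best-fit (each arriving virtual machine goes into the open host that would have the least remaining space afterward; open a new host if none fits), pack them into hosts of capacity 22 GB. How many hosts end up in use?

3

  16 → host 1 (new)  [load 16/22]
  4 → host 1  [load 20/22]
  6 → host 2 (new)  [load 6/22]
  5 → host 2  [load 11/22]
  4 → host 2  [load 15/22]
  7 → host 2  [load 22/22]
  4 → host 3 (new)  [load 4/22]
  13 → host 3  [load 17/22]
3 hosts opened.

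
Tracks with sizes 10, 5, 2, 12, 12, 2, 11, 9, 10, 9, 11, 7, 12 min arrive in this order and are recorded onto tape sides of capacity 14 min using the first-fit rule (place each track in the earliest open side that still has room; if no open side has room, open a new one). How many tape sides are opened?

10

  10 → side 1 (new)  [load 10/14]
  5 → side 2 (new)  [load 5/14]
  2 → side 1  [load 12/14]
  12 → side 3 (new)  [load 12/14]
  12 → side 4 (new)  [load 12/14]
  2 → side 1  [load 14/14]
  11 → side 5 (new)  [load 11/14]
  9 → side 2  [load 14/14]
  10 → side 6 (new)  [load 10/14]
  9 → side 7 (new)  [load 9/14]
  11 → side 8 (new)  [load 11/14]
  7 → side 9 (new)  [load 7/14]
  12 → side 10 (new)  [load 12/14]
10 tape sides opened.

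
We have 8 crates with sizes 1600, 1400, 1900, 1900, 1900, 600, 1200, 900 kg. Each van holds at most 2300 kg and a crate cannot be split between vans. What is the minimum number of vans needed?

Total = 1900 + 1900 + 1900 + 1600 + 1400 + 1200 + 900 + 600 = 11400 kg.
Lower bound: ⌈11400/2300⌉ = 5 vans.
Also, 6 crates each exceed 1150 kg, and no two of those can share a van, so at least 6 vans are needed.
A packing using 6 vans:
  van 1: 1900 = 1900
  van 2: 1900 = 1900
  van 3: 1900 = 1900
  van 4: 1600 + 600 = 2200
  van 5: 1400 + 900 = 2300
  van 6: 1200 = 1200
This matches the lower bound, so 6 is optimal.

6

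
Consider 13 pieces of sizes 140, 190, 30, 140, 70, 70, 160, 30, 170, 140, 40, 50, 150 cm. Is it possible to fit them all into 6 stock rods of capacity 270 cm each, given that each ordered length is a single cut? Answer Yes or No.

No

Total = 1380 cm; ⌈1380/270⌉ = 6.
7 pieces each exceed half the capacity and cannot share a stock rod, forcing at least 7 stock rods.
At least 7 stock rods are required, but only 6 are allowed.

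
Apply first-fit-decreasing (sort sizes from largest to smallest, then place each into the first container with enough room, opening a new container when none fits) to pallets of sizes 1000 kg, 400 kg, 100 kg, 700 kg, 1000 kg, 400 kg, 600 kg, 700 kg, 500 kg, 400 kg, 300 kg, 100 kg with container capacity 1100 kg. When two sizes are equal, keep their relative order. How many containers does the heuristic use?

Sorted descending: 1000, 1000, 700, 700, 600, 500, 400, 400, 400, 300, 100, 100.
  1000 → container 1 (new)  [load 1000/1100]
  1000 → container 2 (new)  [load 1000/1100]
  700 → container 3 (new)  [load 700/1100]
  700 → container 4 (new)  [load 700/1100]
  600 → container 5 (new)  [load 600/1100]
  500 → container 5  [load 1100/1100]
  400 → container 3  [load 1100/1100]
  400 → container 4  [load 1100/1100]
  400 → container 6 (new)  [load 400/1100]
  300 → container 6  [load 700/1100]
  100 → container 1  [load 1100/1100]
  100 → container 2  [load 1100/1100]
6 containers opened.

6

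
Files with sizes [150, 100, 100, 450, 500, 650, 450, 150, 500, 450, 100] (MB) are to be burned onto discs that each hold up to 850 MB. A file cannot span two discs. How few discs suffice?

Total = 650 + 500 + 500 + 450 + 450 + 450 + 150 + 150 + 100 + 100 + 100 = 3600 MB.
Lower bound: ⌈3600/850⌉ = 5 discs.
Also, 6 files each exceed 425 MB, and no two of those can share a disc, so at least 6 discs are needed.
A packing using 6 discs:
  disc 1: 650 + 150 = 800
  disc 2: 500 + 150 + 100 + 100 = 850
  disc 3: 500 + 100 = 600
  disc 4: 450 = 450
  disc 5: 450 = 450
  disc 6: 450 = 450
This matches the lower bound, so 6 is optimal.

6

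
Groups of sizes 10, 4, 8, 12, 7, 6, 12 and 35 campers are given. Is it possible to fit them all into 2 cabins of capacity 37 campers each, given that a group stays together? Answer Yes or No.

No

Total = 94 campers; ⌈94/37⌉ = 3.
At least 3 cabins are required, but only 2 are allowed.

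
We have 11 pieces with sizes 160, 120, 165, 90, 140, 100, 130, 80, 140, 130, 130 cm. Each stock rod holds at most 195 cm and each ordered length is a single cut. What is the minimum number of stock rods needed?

10

Total = 165 + 160 + 140 + 140 + 130 + 130 + 130 + 120 + 100 + 90 + 80 = 1385 cm.
Lower bound: ⌈1385/195⌉ = 8 stock rods.
Also, 9 pieces each exceed 195/2 cm, and no two of those can share a stock rod, so at least 9 stock rods are needed.
A packing using 10 stock rods:
  stock rod 1: 165 = 165
  stock rod 2: 160 = 160
  stock rod 3: 140 = 140
  stock rod 4: 140 = 140
  stock rod 5: 130 = 130
  stock rod 6: 130 = 130
  stock rod 7: 130 = 130
  stock rod 8: 120 = 120
  stock rod 9: 100 + 90 = 190
  stock rod 10: 80 = 80
No arrangement into 9 stock rods stays within capacity, so 10 is optimal.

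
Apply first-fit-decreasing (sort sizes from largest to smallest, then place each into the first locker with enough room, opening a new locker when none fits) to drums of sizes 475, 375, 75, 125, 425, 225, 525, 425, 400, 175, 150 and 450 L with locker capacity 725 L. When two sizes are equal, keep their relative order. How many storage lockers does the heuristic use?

7

Sorted descending: 525, 475, 450, 425, 425, 400, 375, 225, 175, 150, 125, 75.
  525 → locker 1 (new)  [load 525/725]
  475 → locker 2 (new)  [load 475/725]
  450 → locker 3 (new)  [load 450/725]
  425 → locker 4 (new)  [load 425/725]
  425 → locker 5 (new)  [load 425/725]
  400 → locker 6 (new)  [load 400/725]
  375 → locker 7 (new)  [load 375/725]
  225 → locker 2  [load 700/725]
  175 → locker 1  [load 700/725]
  150 → locker 3  [load 600/725]
  125 → locker 3  [load 725/725]
  75 → locker 4  [load 500/725]
7 storage lockers opened.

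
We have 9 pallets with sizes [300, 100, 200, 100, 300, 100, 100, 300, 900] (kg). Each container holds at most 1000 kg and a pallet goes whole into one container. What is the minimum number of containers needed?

Total = 900 + 300 + 300 + 300 + 200 + 100 + 100 + 100 + 100 = 2400 kg.
Lower bound: ⌈2400/1000⌉ = 3 containers.
A packing using 3 containers:
  container 1: 900 + 100 = 1000
  container 2: 300 + 300 + 300 + 100 = 1000
  container 3: 200 + 100 + 100 = 400
This matches the lower bound, so 3 is optimal.

3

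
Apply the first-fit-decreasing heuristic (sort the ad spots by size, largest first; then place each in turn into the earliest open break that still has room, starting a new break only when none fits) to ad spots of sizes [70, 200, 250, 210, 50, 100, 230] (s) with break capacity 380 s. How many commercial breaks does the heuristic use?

Sorted descending: 250, 230, 210, 200, 100, 70, 50.
  250 → break 1 (new)  [load 250/380]
  230 → break 2 (new)  [load 230/380]
  210 → break 3 (new)  [load 210/380]
  200 → break 4 (new)  [load 200/380]
  100 → break 1  [load 350/380]
  70 → break 2  [load 300/380]
  50 → break 2  [load 350/380]
4 commercial breaks opened.

4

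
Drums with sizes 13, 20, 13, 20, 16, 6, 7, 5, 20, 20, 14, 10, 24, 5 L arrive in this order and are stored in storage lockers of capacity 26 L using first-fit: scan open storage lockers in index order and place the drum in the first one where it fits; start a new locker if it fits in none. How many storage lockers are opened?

8

  13 → locker 1 (new)  [load 13/26]
  20 → locker 2 (new)  [load 20/26]
  13 → locker 1  [load 26/26]
  20 → locker 3 (new)  [load 20/26]
  16 → locker 4 (new)  [load 16/26]
  6 → locker 2  [load 26/26]
  7 → locker 4  [load 23/26]
  5 → locker 3  [load 25/26]
  20 → locker 5 (new)  [load 20/26]
  20 → locker 6 (new)  [load 20/26]
  14 → locker 7 (new)  [load 14/26]
  10 → locker 7  [load 24/26]
  24 → locker 8 (new)  [load 24/26]
  5 → locker 5  [load 25/26]
8 storage lockers opened.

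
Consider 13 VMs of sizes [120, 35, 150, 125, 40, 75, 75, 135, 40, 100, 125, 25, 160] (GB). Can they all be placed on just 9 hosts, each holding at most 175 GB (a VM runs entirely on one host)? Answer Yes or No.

A valid assignment using 8 hosts:
  host 1: 160 = 160
  host 2: 150 + 25 = 175
  host 3: 135 + 40 = 175
  host 4: 125 + 40 = 165
  host 5: 125 + 35 = 160
  host 6: 120 = 120
  host 7: 100 + 75 = 175
  host 8: 75 = 75
That uses only 8 ≤ 9, so 9 hosts are enough.

Yes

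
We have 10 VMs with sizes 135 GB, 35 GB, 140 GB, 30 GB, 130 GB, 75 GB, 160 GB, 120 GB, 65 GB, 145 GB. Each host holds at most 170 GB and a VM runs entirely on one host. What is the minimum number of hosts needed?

Total = 160 + 145 + 140 + 135 + 130 + 120 + 75 + 65 + 35 + 30 = 1035 GB.
Lower bound: ⌈1035/170⌉ = 7 hosts.
A packing using 7 hosts:
  host 1: 160 = 160
  host 2: 145 = 145
  host 3: 140 + 30 = 170
  host 4: 135 + 35 = 170
  host 5: 130 = 130
  host 6: 120 = 120
  host 7: 75 + 65 = 140
This matches the lower bound, so 7 is optimal.

7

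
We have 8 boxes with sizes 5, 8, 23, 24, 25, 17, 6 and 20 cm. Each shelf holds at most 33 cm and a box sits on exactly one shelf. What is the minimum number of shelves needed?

5

Total = 25 + 24 + 23 + 20 + 17 + 8 + 6 + 5 = 128 cm.
Lower bound: ⌈128/33⌉ = 4 shelves.
Also, 5 boxes each exceed 33/2 cm, and no two of those can share a shelf, so at least 5 shelves are needed.
A packing using 5 shelves:
  shelf 1: 25 + 8 = 33
  shelf 2: 24 + 6 = 30
  shelf 3: 23 + 5 = 28
  shelf 4: 20 = 20
  shelf 5: 17 = 17
This matches the lower bound, so 5 is optimal.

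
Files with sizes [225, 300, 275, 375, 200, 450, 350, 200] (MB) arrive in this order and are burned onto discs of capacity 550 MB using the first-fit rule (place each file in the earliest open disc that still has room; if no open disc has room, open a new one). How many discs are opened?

5

  225 → disc 1 (new)  [load 225/550]
  300 → disc 1  [load 525/550]
  275 → disc 2 (new)  [load 275/550]
  375 → disc 3 (new)  [load 375/550]
  200 → disc 2  [load 475/550]
  450 → disc 4 (new)  [load 450/550]
  350 → disc 5 (new)  [load 350/550]
  200 → disc 5  [load 550/550]
5 discs opened.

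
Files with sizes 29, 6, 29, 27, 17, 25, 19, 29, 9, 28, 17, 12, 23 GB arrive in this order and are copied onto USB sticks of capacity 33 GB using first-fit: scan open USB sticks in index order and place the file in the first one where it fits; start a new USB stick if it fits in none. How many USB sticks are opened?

10

  29 → USB stick 1 (new)  [load 29/33]
  6 → USB stick 2 (new)  [load 6/33]
  29 → USB stick 3 (new)  [load 29/33]
  27 → USB stick 2  [load 33/33]
  17 → USB stick 4 (new)  [load 17/33]
  25 → USB stick 5 (new)  [load 25/33]
  19 → USB stick 6 (new)  [load 19/33]
  29 → USB stick 7 (new)  [load 29/33]
  9 → USB stick 4  [load 26/33]
  28 → USB stick 8 (new)  [load 28/33]
  17 → USB stick 9 (new)  [load 17/33]
  12 → USB stick 6  [load 31/33]
  23 → USB stick 10 (new)  [load 23/33]
10 USB sticks opened.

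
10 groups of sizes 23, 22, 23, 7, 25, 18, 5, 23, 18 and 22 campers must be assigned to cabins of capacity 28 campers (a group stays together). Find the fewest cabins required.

Total = 25 + 23 + 23 + 23 + 22 + 22 + 18 + 18 + 7 + 5 = 186 campers.
Lower bound: ⌈186/28⌉ = 7 cabins.
Also, 8 groups each exceed 14 campers, and no two of those can share a cabin, so at least 8 cabins are needed.
A packing using 8 cabins:
  cabin 1: 25 = 25
  cabin 2: 23 + 5 = 28
  cabin 3: 23 = 23
  cabin 4: 23 = 23
  cabin 5: 22 = 22
  cabin 6: 22 = 22
  cabin 7: 18 + 7 = 25
  cabin 8: 18 = 18
This matches the lower bound, so 8 is optimal.

8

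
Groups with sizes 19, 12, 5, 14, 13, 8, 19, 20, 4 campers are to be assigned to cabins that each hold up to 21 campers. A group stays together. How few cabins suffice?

Total = 20 + 19 + 19 + 14 + 13 + 12 + 8 + 5 + 4 = 114 campers.
Lower bound: ⌈114/21⌉ = 6 cabins.
A packing using 6 cabins:
  cabin 1: 20 = 20
  cabin 2: 19 = 19
  cabin 3: 19 = 19
  cabin 4: 14 + 5 = 19
  cabin 5: 13 + 8 = 21
  cabin 6: 12 + 4 = 16
This matches the lower bound, so 6 is optimal.

6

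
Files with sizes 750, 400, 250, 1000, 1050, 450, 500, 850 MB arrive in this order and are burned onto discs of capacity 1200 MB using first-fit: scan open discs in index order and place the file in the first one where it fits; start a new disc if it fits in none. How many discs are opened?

  750 → disc 1 (new)  [load 750/1200]
  400 → disc 1  [load 1150/1200]
  250 → disc 2 (new)  [load 250/1200]
  1000 → disc 3 (new)  [load 1000/1200]
  1050 → disc 4 (new)  [load 1050/1200]
  450 → disc 2  [load 700/1200]
  500 → disc 2  [load 1200/1200]
  850 → disc 5 (new)  [load 850/1200]
5 discs opened.

5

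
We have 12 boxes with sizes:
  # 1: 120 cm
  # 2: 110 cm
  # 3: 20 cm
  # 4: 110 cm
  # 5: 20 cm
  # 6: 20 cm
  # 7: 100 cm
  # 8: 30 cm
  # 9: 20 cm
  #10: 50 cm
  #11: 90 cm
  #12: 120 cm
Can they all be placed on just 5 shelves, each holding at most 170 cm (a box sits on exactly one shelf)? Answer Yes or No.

Total = 810 cm; ⌈810/170⌉ = 5.
6 boxes each exceed half the capacity and cannot share a shelf, forcing at least 6 shelves.
At least 6 shelves are required, but only 5 are allowed.

No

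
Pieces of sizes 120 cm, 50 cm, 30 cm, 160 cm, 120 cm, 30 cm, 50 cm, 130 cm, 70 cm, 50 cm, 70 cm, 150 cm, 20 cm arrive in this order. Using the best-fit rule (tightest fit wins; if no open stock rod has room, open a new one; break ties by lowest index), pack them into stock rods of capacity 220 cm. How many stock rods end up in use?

5

  120 → stock rod 1 (new)  [load 120/220]
  50 → stock rod 1  [load 170/220]
  30 → stock rod 1  [load 200/220]
  160 → stock rod 2 (new)  [load 160/220]
  120 → stock rod 3 (new)  [load 120/220]
  30 → stock rod 2  [load 190/220]
  50 → stock rod 3  [load 170/220]
  130 → stock rod 4 (new)  [load 130/220]
  70 → stock rod 4  [load 200/220]
  50 → stock rod 3  [load 220/220]
  70 → stock rod 5 (new)  [load 70/220]
  150 → stock rod 5  [load 220/220]
  20 → stock rod 1  [load 220/220]
5 stock rods opened.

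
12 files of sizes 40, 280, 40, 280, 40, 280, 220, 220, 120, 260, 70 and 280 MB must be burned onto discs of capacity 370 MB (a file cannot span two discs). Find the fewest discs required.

7

Total = 280 + 280 + 280 + 280 + 260 + 220 + 220 + 120 + 70 + 40 + 40 + 40 = 2130 MB.
Lower bound: ⌈2130/370⌉ = 6 discs.
Also, 7 files each exceed 185 MB, and no two of those can share a disc, so at least 7 discs are needed.
A packing using 7 discs:
  disc 1: 280 + 70 = 350
  disc 2: 280 + 40 + 40 = 360
  disc 3: 280 + 40 = 320
  disc 4: 280 = 280
  disc 5: 260 = 260
  disc 6: 220 + 120 = 340
  disc 7: 220 = 220
This matches the lower bound, so 7 is optimal.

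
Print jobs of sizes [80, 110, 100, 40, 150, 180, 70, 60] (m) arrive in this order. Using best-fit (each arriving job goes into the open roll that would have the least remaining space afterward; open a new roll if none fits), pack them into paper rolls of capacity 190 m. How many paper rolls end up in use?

5

  80 → roll 1 (new)  [load 80/190]
  110 → roll 1  [load 190/190]
  100 → roll 2 (new)  [load 100/190]
  40 → roll 2  [load 140/190]
  150 → roll 3 (new)  [load 150/190]
  180 → roll 4 (new)  [load 180/190]
  70 → roll 5 (new)  [load 70/190]
  60 → roll 5  [load 130/190]
5 paper rolls opened.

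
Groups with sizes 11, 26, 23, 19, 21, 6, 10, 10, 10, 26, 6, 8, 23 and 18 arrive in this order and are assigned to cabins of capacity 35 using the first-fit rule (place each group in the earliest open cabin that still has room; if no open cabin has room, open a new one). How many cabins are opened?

8

  11 → cabin 1 (new)  [load 11/35]
  26 → cabin 2 (new)  [load 26/35]
  23 → cabin 1  [load 34/35]
  19 → cabin 3 (new)  [load 19/35]
  21 → cabin 4 (new)  [load 21/35]
  6 → cabin 2  [load 32/35]
  10 → cabin 3  [load 29/35]
  10 → cabin 4  [load 31/35]
  10 → cabin 5 (new)  [load 10/35]
  26 → cabin 6 (new)  [load 26/35]
  6 → cabin 3  [load 35/35]
  8 → cabin 5  [load 18/35]
  23 → cabin 7 (new)  [load 23/35]
  18 → cabin 8 (new)  [load 18/35]
8 cabins opened.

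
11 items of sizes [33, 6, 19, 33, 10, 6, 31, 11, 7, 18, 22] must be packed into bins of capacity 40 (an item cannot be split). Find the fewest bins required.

Total = 33 + 33 + 31 + 22 + 19 + 18 + 11 + 10 + 7 + 6 + 6 = 196.
Lower bound: ⌈196/40⌉ = 5 bins.
A packing using 5 bins:
  bin 1: 33 + 7 = 40
  bin 2: 33 + 6 = 39
  bin 3: 31 + 6 = 37
  bin 4: 22 + 18 = 40
  bin 5: 19 + 11 + 10 = 40
This matches the lower bound, so 5 is optimal.

5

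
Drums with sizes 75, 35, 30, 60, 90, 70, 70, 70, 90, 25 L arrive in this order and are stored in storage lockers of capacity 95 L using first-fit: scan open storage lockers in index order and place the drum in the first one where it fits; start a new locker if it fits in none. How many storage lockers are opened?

8

  75 → locker 1 (new)  [load 75/95]
  35 → locker 2 (new)  [load 35/95]
  30 → locker 2  [load 65/95]
  60 → locker 3 (new)  [load 60/95]
  90 → locker 4 (new)  [load 90/95]
  70 → locker 5 (new)  [load 70/95]
  70 → locker 6 (new)  [load 70/95]
  70 → locker 7 (new)  [load 70/95]
  90 → locker 8 (new)  [load 90/95]
  25 → locker 2  [load 90/95]
8 storage lockers opened.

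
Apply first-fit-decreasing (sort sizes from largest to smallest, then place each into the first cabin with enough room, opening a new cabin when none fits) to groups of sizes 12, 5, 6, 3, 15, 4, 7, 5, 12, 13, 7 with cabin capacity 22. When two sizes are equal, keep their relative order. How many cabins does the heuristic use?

Sorted descending: 15, 13, 12, 12, 7, 7, 6, 5, 5, 4, 3.
  15 → cabin 1 (new)  [load 15/22]
  13 → cabin 2 (new)  [load 13/22]
  12 → cabin 3 (new)  [load 12/22]
  12 → cabin 4 (new)  [load 12/22]
  7 → cabin 1  [load 22/22]
  7 → cabin 2  [load 20/22]
  6 → cabin 3  [load 18/22]
  5 → cabin 4  [load 17/22]
  5 → cabin 4  [load 22/22]
  4 → cabin 3  [load 22/22]
  3 → cabin 5 (new)  [load 3/22]
5 cabins opened.

5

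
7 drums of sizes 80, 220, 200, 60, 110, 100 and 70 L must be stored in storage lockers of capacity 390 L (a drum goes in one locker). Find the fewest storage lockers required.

Total = 220 + 200 + 110 + 100 + 80 + 70 + 60 = 840 L.
Lower bound: ⌈840/390⌉ = 3 storage lockers.
A packing using 3 storage lockers:
  locker 1: 220 + 110 + 60 = 390
  locker 2: 200 + 100 + 80 = 380
  locker 3: 70 = 70
This matches the lower bound, so 3 is optimal.

3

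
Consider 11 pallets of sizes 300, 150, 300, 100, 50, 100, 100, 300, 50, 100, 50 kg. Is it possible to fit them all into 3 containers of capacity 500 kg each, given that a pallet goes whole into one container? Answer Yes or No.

No

Total = 1600 kg; ⌈1600/500⌉ = 4.
At least 4 containers are required, but only 3 are allowed.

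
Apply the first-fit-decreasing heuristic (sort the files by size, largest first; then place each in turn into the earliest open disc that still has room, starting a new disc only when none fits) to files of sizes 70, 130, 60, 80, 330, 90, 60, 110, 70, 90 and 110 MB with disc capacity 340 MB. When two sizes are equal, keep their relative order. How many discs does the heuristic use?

4

Sorted descending: 330, 130, 110, 110, 90, 90, 80, 70, 70, 60, 60.
  330 → disc 1 (new)  [load 330/340]
  130 → disc 2 (new)  [load 130/340]
  110 → disc 2  [load 240/340]
  110 → disc 3 (new)  [load 110/340]
  90 → disc 2  [load 330/340]
  90 → disc 3  [load 200/340]
  80 → disc 3  [load 280/340]
  70 → disc 4 (new)  [load 70/340]
  70 → disc 4  [load 140/340]
  60 → disc 3  [load 340/340]
  60 → disc 4  [load 200/340]
4 discs opened.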